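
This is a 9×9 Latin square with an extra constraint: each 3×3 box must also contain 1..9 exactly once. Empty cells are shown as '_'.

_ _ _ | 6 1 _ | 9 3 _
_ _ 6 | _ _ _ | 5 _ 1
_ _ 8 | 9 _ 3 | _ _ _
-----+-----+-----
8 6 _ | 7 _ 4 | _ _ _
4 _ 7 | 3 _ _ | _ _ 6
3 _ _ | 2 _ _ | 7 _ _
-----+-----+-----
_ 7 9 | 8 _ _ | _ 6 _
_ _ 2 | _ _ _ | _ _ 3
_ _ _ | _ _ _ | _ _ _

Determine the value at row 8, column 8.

1

row 2, column 4 = 4: row 2 has {1,5,6}; col 4 has {2,3,6,7,8,9}; box has {1,3,6,9} → only 4 remains.
row 2, column 2 = 3: in row 2, 3 can only go here (every other open cell in that row sees a 3).
row 2, column 1 = 9: in row 2, 9 can only go here (every other open cell in that row sees a 9).
row 3, column 7 = 6: in row 3, 6 can only go here (every other open cell in that row sees a 6).
row 4, column 7 = 3: in row 4, 3 can only go here (every other open cell in that row sees a 3).
row 7, column 5 = 3: in row 7, 3 can only go here (every other open cell in that row sees a 3).
row 9, column 3 = 3: in row 9, 3 can only go here (every other open cell in that row sees a 3).
row 1, column 3 = 4: in column 3, 4 can only go here (every other open cell in that column sees a 4).
row 5, column 2 = 2: in box 4, 2 can only go here (every other open cell in that box sees a 2).
row 1, column 2 = 5: row 1 has {1,3,4,6,9}; col 2 has {2,3,6,7}; box has {3,4,6,8,9} → only 5 remains.
row 3, column 2 = 1: row 3 has {3,6,8,9}; col 2 has {2,3,5,6,7}; box has {3,4,5,6,8,9} → only 1 remains.
row 6, column 2 = 9: row 6 has {2,3,7}; col 2 has {1,2,3,5,6,7}; box has {2,3,4,6,7,8} → only 9 remains.
row 3, column 5 = 5: in row 3, 5 can only go here (every other open cell in that row sees a 5).
row 4, column 5 = 9: row 4 has {3,4,6,7,8}; col 5 has {1,3,5}; box has {2,3,4,7} → only 9 remains.
row 5, column 5 = 8: row 5 has {2,3,4,6,7}; col 5 has {1,3,5,9}; box has {2,3,4,7,9} → only 8 remains.
row 5, column 7 = 1: row 5 has {2,3,4,6,7,8}; col 7 has {3,5,6,7,9}; box has {3,6,7} → only 1 remains.
row 6, column 5 = 6: row 6 has {2,3,7,9}; col 5 has {1,3,5,8,9}; box has {2,3,4,7,8,9} → only 6 remains.
row 5, column 6 = 5: row 5 has {1,2,3,4,6,7,8}; col 6 has {3,4}; box has {2,3,4,6,7,8,9} → only 5 remains.
row 5, column 8 = 9: row 5 has {1,2,3,4,5,6,7,8}; col 8 has {3,6}; box has {1,3,6,7} → only 9 remains.
row 6, column 6 = 1: row 6 has {2,3,6,7,9}; col 6 has {3,4,5}; box has {2,3,4,5,6,7,8,9} → only 1 remains.
row 7, column 6 = 2: row 7 has {3,6,7,8,9}; col 6 has {1,3,4,5}; box has {3,8} → only 2 remains.
row 7, column 7 = 4: row 7 has {2,3,6,7,8,9}; col 7 has {1,3,5,6,7,9}; box has {3,6} → only 4 remains.
row 7, column 9 = 5: row 7 has {2,3,4,6,7,8,9}; col 9 has {1,3,6}; box has {3,4,6} → only 5 remains.
row 8, column 7 = 8: row 8 has {2,3}; col 7 has {1,3,4,5,6,7,9}; box has {3,4,5,6} → only 8 remains.
row 9, column 7 = 2: row 9 has {3}; col 7 has {1,3,4,5,6,7,8,9}; box has {3,4,5,6,8} → only 2 remains.
row 4, column 9 = 2: row 4 has {3,4,6,7,8,9}; col 9 has {1,3,5,6}; box has {1,3,6,7,9} → only 2 remains.
row 6, column 3 = 5: row 6 has {1,2,3,6,7,9}; col 3 has {2,3,4,6,7,8,9}; box has {2,3,4,6,7,8,9} → only 5 remains.
row 7, column 1 = 1: row 7 has {2,3,4,5,6,7,8,9}; col 1 has {3,4,8,9}; box has {2,3,7,9} → only 1 remains.
row 8, column 2 = 4: row 8 has {2,3,8}; col 2 has {1,2,3,5,6,7,9}; box has {1,2,3,7,9} → only 4 remains.
row 8, column 5 = 7: row 8 has {2,3,4,8}; col 5 has {1,3,5,6,8,9}; box has {2,3,8} → only 7 remains.
row 8, column 8 = 1: row 8 has {2,3,4,7,8}; col 8 has {3,6,9}; box has {2,3,4,5,6,8} → only 1 remains.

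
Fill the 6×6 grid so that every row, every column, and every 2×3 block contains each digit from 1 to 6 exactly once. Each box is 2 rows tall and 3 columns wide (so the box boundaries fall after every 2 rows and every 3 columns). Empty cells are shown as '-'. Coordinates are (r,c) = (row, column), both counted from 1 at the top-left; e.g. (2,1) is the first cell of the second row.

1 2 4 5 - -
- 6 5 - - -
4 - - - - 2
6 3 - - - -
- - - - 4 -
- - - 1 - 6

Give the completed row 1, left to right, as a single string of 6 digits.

(1,6) = 3: row 1 has {1,2,4,5}; col 6 has {2,6}; box has {5} → only 3 remains.
(2,1) = 3 (sole candidate).
(3,3) = 1 (sole candidate).
(4,3) = 2 (sole candidate).
(4,4) = 4 (sole candidate).
(5,6) = 5 (sole candidate).
(6,3) = 3 (sole candidate).
(6,5) = 2 (sole candidate).
(1,5) = 6: row 1 has {1,2,3,4,5}; col 5 has {2,4}; box has {3,5} → only 6 remains.

124563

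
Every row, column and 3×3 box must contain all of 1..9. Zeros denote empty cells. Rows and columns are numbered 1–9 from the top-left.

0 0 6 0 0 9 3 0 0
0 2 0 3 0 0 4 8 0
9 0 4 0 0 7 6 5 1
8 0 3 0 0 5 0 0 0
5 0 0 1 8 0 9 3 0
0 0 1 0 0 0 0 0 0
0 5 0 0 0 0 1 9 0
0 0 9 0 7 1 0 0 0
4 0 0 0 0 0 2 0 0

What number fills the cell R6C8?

2

R2C6 = 6: row 2 has {2,3,4,8}; col 6 has {1,5,7,9}; box has {3,7,9} → only 6 remains.
R3C5 = 2: row 3 has {1,4,5,6,7,9}; col 5 has {7,8}; box has {3,6,7,9} → only 2 remains.
R4C7 = 7: row 4 has {3,5,8}; col 7 has {1,2,3,4,6,9}; box has {3,9} → only 7 remains.
R3C4 = 8: row 3 has {1,2,4,5,6,7,9}; col 4 has {1,3}; box has {2,3,6,7,9} → only 8 remains.
R3C2 = 3: row 3 has {1,2,4,5,6,7,8,9}; col 2 has {2,5}; box has {2,4,6,9} → only 3 remains.
R1C2 = 8: in row 1, 8 can only go here (every other open cell in that row sees an 8).
R8C2 = 6: row 8 has {1,7,9}; col 2 has {2,3,5,8}; box has {4,5,9} → only 6 remains.
R8C8 = 4: row 8 has {1,6,7,9}; col 8 has {3,5,8,9}; box has {1,2,9} → only 4 remains.
R2C9 = 9: in row 2, 9 can only go here (every other open cell in that row sees a 9).
R4C8 = 1: in row 4, 1 can only go here (every other open cell in that row sees a 1).
R5C9 = 6: in row 5, 6 can only go here (every other open cell in that row sees a 6).
R6C8 = 2: row 6 has {1}; col 8 has {1,3,4,5,8,9}; box has {1,3,6,7,9} → only 2 remains.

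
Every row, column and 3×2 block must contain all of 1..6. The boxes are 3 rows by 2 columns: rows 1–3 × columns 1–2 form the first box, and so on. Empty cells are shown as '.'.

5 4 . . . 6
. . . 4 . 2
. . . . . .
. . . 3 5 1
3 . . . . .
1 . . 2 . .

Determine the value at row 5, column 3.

1

row 1, column 4 = 1 (sole candidate).
row 1, column 5 = 3 (sole candidate).
row 2, column 1 = 6 (sole candidate).
row 2, column 5 = 1 (sole candidate).
row 3, column 1 = 2 (sole candidate).
row 3, column 5 = 4 (sole candidate).
row 3, column 6 = 5 (sole candidate).
row 4, column 1 = 4 (sole candidate).
row 4, column 3 = 6 (sole candidate).
row 5, column 4 = 5 (sole candidate).
row 5, column 6 = 4 (sole candidate).
row 6, column 3 = 4 (sole candidate).
row 6, column 5 = 6 (sole candidate).
row 6, column 6 = 3 (sole candidate).
row 1, column 3 = 2 (sole candidate).
row 2, column 2 = 3 (sole candidate).
row 2, column 3 = 5 (sole candidate).
row 3, column 2 = 1 (sole candidate).
row 3, column 3 = 3 (sole candidate).
row 3, column 4 = 6 (sole candidate).
row 4, column 2 = 2 (sole candidate).
row 5, column 2 = 6 (sole candidate).
row 5, column 3 = 1: row 5 has {3,4,5,6}; col 3 has {2,3,4,5,6}; box has {2,3,4,5,6} → only 1 remains.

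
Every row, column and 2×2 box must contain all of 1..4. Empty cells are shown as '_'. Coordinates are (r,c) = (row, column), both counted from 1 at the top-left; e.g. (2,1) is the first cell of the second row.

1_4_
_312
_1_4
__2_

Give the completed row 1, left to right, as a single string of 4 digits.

1243

(1,2) = 2: row 1 has {1,4}; col 2 has {1,3}; box has {1,3} → only 2 remains.
(1,4) = 3: row 1 has {1,2,4}; col 4 has {2,4}; box has {1,2,4} → only 3 remains.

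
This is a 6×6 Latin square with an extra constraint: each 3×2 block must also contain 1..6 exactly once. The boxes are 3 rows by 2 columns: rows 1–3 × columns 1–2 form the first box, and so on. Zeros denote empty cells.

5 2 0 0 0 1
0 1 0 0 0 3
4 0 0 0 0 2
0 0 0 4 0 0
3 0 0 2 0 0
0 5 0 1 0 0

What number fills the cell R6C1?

R2C1 = 6: row 2 has {1,3}; col 1 has {3,4,5}; box has {1,2,4,5} → only 6 remains.
R2C4 = 5: row 2 has {1,3,6}; col 4 has {1,2,4}; box has {} → only 5 remains.
R2C5 = 4: row 2 has {1,3,5,6}; col 5 has {}; box has {1,2,3} → only 4 remains.
R3C2 = 3: row 3 has {2,4}; col 2 has {1,2,5}; box has {1,2,4,5,6} → only 3 remains.
R3C4 = 6: row 3 has {2,3,4}; col 4 has {1,2,4,5}; box has {5} → only 6 remains.
R3C5 = 5: row 3 has {2,3,4,6}; col 5 has {4}; box has {1,2,3,4} → only 5 remains.
R4C2 = 6: row 4 has {4}; col 2 has {1,2,3,5}; box has {3,5} → only 6 remains.
R4C6 = 5: row 4 has {4,6}; col 6 has {1,2,3}; box has {} → only 5 remains.
R5C2 = 4: row 5 has {2,3}; col 2 has {1,2,3,5,6}; box has {3,5,6} → only 4 remains.
R5C6 = 6: row 5 has {2,3,4}; col 6 has {1,2,3,5}; box has {5} → only 6 remains.
R6C1 = 2: row 6 has {1,5}; col 1 has {3,4,5,6}; box has {3,4,5,6} → only 2 remains.

2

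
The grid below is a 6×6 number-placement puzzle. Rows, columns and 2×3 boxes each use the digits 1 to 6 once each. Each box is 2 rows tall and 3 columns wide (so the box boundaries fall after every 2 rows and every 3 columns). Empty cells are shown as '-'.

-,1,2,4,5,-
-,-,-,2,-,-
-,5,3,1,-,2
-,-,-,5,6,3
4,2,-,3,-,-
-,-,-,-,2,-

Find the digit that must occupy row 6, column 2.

3

row 1, column 6 = 6 (sole candidate).
row 2, column 6 = 1 (sole candidate).
row 3, column 1 = 6 (sole candidate).
row 3, column 5 = 4 (sole candidate).
row 4, column 2 = 4 (sole candidate).
row 4, column 3 = 1 (sole candidate).
row 5, column 5 = 1 (sole candidate).
row 5, column 6 = 5 (sole candidate).
row 6, column 4 = 6 (sole candidate).
row 6, column 6 = 4 (sole candidate).
row 1, column 1 = 3 (sole candidate).
row 2, column 1 = 5 (sole candidate).
row 2, column 2 = 6 (sole candidate).
row 2, column 3 = 4 (sole candidate).
row 2, column 5 = 3 (sole candidate).
row 4, column 1 = 2 (sole candidate).
row 5, column 3 = 6 (sole candidate).
row 6, column 1 = 1 (sole candidate).
row 6, column 2 = 3: row 6 has {1,2,4,6}; col 2 has {1,2,4,5,6}; box has {1,2,4,6} → only 3 remains.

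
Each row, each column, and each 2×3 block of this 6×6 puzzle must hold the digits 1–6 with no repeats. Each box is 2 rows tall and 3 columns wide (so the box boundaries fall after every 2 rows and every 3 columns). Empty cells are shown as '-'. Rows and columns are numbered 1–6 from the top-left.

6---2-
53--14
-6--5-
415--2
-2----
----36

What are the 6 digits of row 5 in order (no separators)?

326145

r1c2 = 4 (sole candidate).
r1c3 = 1 (sole candidate).
r2c3 = 2 (sole candidate).
r2c4 = 6 (sole candidate).
r3c3 = 3 (sole candidate).
r3c6 = 1 (sole candidate).
r4c4 = 3 (sole candidate).
r4c5 = 6 (sole candidate).
r5c5 = 4: row 5 has {2}; col 5 has {1,2,3,5,6}; box has {3,6} → only 4 remains.
r5c6 = 5: row 5 has {2,4}; col 6 has {1,2,4,6}; box has {3,4,6} → only 5 remains.
r6c1 = 1 (sole candidate).
r6c2 = 5 (sole candidate).
r6c3 = 4 (sole candidate).
r6c4 = 2 (sole candidate).
r1c4 = 5 (sole candidate).
r1c6 = 3 (sole candidate).
r3c1 = 2 (sole candidate).
r3c4 = 4 (sole candidate).
r5c1 = 3: row 5 has {2,4,5}; col 1 has {1,2,4,5,6}; box has {1,2,4,5} → only 3 remains.
r5c3 = 6: row 5 has {2,3,4,5}; col 3 has {1,2,3,4,5}; box has {1,2,3,4,5} → only 6 remains.
r5c4 = 1: row 5 has {2,3,4,5,6}; col 4 has {2,3,4,5,6}; box has {2,3,4,5,6} → only 1 remains.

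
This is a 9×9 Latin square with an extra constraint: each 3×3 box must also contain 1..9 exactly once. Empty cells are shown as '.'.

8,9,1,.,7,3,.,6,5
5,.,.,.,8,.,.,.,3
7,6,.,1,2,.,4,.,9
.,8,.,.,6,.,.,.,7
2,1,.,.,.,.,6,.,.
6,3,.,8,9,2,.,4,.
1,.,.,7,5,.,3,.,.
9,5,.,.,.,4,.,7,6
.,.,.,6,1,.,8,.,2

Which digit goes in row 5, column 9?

row 1, column 4 = 4 (sole candidate).
row 1, column 7 = 2 (sole candidate).
row 2, column 4 = 9 (sole candidate).
row 2, column 6 = 6 (sole candidate).
row 2, column 8 = 1 (sole candidate).
row 3, column 3 = 3 (sole candidate).
row 3, column 6 = 5 (sole candidate).
row 3, column 8 = 8 (sole candidate).
row 4, column 1 = 4 (sole candidate).
row 4, column 6 = 1 (sole candidate).
row 5, column 6 = 7 (sole candidate).
row 5, column 9 = 8: row 5 has {1,2,6,7}; col 9 has {2,3,5,6,7,9}; box has {4,6,7} → only 8 remains.

8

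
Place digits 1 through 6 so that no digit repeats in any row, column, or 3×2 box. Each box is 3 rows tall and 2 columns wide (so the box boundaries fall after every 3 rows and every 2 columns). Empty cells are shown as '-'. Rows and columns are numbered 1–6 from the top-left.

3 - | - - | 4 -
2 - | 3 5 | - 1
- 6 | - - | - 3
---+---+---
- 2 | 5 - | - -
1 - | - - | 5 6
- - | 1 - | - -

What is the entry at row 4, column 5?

row 2, column 2 = 4: row 2 has {1,2,3,5}; col 2 has {2,6}; box has {2,3,6} → only 4 remains.
row 2, column 5 = 6: row 2 has {1,2,3,4,5}; col 5 has {4,5}; box has {1,3,4} → only 6 remains.
row 3, column 1 = 5: row 3 has {3,6}; col 1 has {1,2,3}; box has {2,3,4,6} → only 5 remains.
row 3, column 5 = 2: row 3 has {3,5,6}; col 5 has {4,5,6}; box has {1,3,4,6} → only 2 remains.
row 4, column 6 = 4: row 4 has {2,5}; col 6 has {1,3,6}; box has {5,6} → only 4 remains.
row 5, column 2 = 3: row 5 has {1,5,6}; col 2 has {2,4,6}; box has {1,2} → only 3 remains.
row 6, column 2 = 5: row 6 has {1}; col 2 has {2,3,4,6}; box has {1,2,3} → only 5 remains.
row 6, column 5 = 3: row 6 has {1,5}; col 5 has {2,4,5,6}; box has {4,5,6} → only 3 remains.
row 6, column 6 = 2: row 6 has {1,3,5}; col 6 has {1,3,4,6}; box has {3,4,5,6} → only 2 remains.
row 1, column 2 = 1: row 1 has {3,4}; col 2 has {2,3,4,5,6}; box has {2,3,4,5,6} → only 1 remains.
row 1, column 6 = 5: row 1 has {1,3,4}; col 6 has {1,2,3,4,6}; box has {1,2,3,4,6} → only 5 remains.
row 3, column 3 = 4: row 3 has {2,3,5,6}; col 3 has {1,3,5}; box has {3,5} → only 4 remains.
row 3, column 4 = 1: row 3 has {2,3,4,5,6}; col 4 has {5}; box has {3,4,5} → only 1 remains.
row 4, column 1 = 6: row 4 has {2,4,5}; col 1 has {1,2,3,5}; box has {1,2,3,5} → only 6 remains.
row 4, column 4 = 3: row 4 has {2,4,5,6}; col 4 has {1,5}; box has {1,5} → only 3 remains.
row 4, column 5 = 1: row 4 has {2,3,4,5,6}; col 5 has {2,3,4,5,6}; box has {2,3,4,5,6} → only 1 remains.

1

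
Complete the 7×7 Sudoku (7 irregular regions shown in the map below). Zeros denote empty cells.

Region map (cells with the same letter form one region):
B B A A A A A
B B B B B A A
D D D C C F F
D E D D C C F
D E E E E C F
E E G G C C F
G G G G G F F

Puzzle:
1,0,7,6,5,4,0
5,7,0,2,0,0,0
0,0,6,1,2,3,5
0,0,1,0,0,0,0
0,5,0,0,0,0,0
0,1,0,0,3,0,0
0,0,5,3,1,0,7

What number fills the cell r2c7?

3

r1c2 = 3: row 1 has {1,4,5,6,7}; col 2 has {1,5,7}; region has {1,2,5,7} → only 3 remains.
r1c7 = 2: row 1 has {1,3,4,5,6,7}; col 7 has {5,7}; region has {4,5,6,7} → only 2 remains.
r2c3 = 4: row 2 has {2,5,7}; col 3 has {1,5,6,7}; region has {1,2,3,5,7} → only 4 remains.
r2c5 = 6: row 2 has {2,4,5,7}; col 5 has {1,2,3,5}; region has {1,2,3,4,5,7} → only 6 remains.
r2c6 = 1: row 2 has {2,4,5,6,7}; col 6 has {3,4}; region has {2,4,5,6,7} → only 1 remains.
r2c7 = 3: row 2 has {1,2,4,5,6,7}; col 7 has {2,5,7}; region has {1,2,4,5,6,7} → only 3 remains.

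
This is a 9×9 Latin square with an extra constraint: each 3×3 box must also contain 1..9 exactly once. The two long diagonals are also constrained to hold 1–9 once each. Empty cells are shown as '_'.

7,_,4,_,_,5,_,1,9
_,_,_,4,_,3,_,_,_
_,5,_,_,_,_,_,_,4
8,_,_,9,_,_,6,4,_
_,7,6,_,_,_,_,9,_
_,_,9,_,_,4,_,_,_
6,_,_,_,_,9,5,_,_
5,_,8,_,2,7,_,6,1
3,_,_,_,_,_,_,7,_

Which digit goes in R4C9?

7

R8C2 = 4 (sole candidate).
R8C4 = 3 (sole candidate).
R8C7 = 9 (sole candidate).
R5C1 = 4 (hidden single in row 5).
R7C5 = 4 (hidden single in row 7).
R7C3 = 7 (hidden single in row 7).
R9C7 = 4 (hidden single in row 9).
R9C2 = 9 (hidden single in row 9).
R1C2 = 6 (hidden single in column 2).
R1C5 = 8 (sole candidate).
R5C5 = 1 (sole candidate).
R1C4 = 2 (sole candidate).
R1C7 = 3 (sole candidate).
R4C6 = 2 (sole candidate).
R5C6 = 8 (sole candidate).
R5C7 = 2 (sole candidate).
R3C7 = 8 (sole candidate).
R3C8 = 2 (sole candidate).
R5C4 = 5 (sole candidate).
R5C9 = 3 (sole candidate).
R6C4 = 6 (sole candidate).
R2C7 = 7 (sole candidate).
R2C8 = 5 (sole candidate).
R2C9 = 6 (sole candidate).
R3C3 = 3 (sole candidate).
R6C7 = 1 (sole candidate).
R6C8 = 8 (sole candidate).
R7C8 = 3 (sole candidate).
R2C5 = 9 (sole candidate).
R6C1 = 2 (sole candidate).
R6C2 = 3 (sole candidate).
R6C5 = 7 (sole candidate).
R6C9 = 5 (sole candidate).
R2C1 = 1 (sole candidate).
R2C3 = 2 (sole candidate).
R3C1 = 9 (sole candidate).
R3C5 = 6 (sole candidate).
R3C6 = 1 (sole candidate).
R4C2 = 1 (sole candidate).
R4C3 = 5 (sole candidate).
R4C5 = 3 (sole candidate).
R4C9 = 7: row 4 has {1,2,3,4,5,6,8,9}; col 9 has {1,3,4,5,6,9}; box has {1,2,3,4,5,6,8,9} → only 7 remains.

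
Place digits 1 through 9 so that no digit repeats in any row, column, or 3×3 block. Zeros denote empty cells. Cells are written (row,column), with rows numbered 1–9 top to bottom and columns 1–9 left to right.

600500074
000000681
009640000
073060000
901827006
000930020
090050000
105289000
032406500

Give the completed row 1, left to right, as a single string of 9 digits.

628513974

(1,3) = 8: row 1 has {4,5,6,7}; col 3 has {1,2,3,5,9}; box has {6,9} → only 8 remains.
(4,4) = 1: row 4 has {3,6,7}; col 4 has {2,4,5,6,8,9}; box has {2,3,6,7,8,9} → only 1 remains.
(2,5) = 9: in row 2, 9 can only go here (every other open cell in that row sees a 9).
(1,5) = 1: row 1 has {4,5,6,7,8}; col 5 has {2,3,4,5,6,8,9}; box has {4,5,6,9} → only 1 remains.
(9,5) = 7: row 9 has {2,3,4,5,6}; col 5 has {1,2,3,4,5,6,8,9}; box has {2,4,5,6,8,9} → only 7 remains.
(1,2) = 2: row 1 has {1,4,5,6,7,8}; col 2 has {3,7,9}; box has {6,8,9} → only 2 remains.
(1,6) = 3: row 1 has {1,2,4,5,6,7,8}; col 6 has {6,7,9}; box has {1,4,5,6,9} → only 3 remains.
(1,7) = 9: row 1 has {1,2,3,4,5,6,7,8}; col 7 has {5,6}; box has {1,4,6,7,8} → only 9 remains.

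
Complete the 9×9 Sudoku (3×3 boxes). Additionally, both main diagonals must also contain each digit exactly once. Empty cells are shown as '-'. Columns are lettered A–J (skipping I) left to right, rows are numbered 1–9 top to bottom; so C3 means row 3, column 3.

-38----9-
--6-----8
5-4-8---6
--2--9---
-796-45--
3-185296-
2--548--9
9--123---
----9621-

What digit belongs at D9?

7

A5 = 8: row 5 has {4,5,6,7,9}; col 1 has {2,3,5,9}; box has {1,2,3,7,9} → only 8 remains.
B6 = 4: row 6 has {1,2,3,5,6,8,9}; col 2 has {3,7}; box has {1,2,3,7,8,9} → only 4 remains.
J6 = 7: row 6 has {1,2,3,4,5,6,8,9}; col 9 has {6,8,9}; box has {5,6,9} → only 7 remains.
D9 = 7: row 9 has {1,2,6,9}; col 4 has {1,5,6,8}; box has {1,2,3,4,5,6,8,9} → only 7 remains.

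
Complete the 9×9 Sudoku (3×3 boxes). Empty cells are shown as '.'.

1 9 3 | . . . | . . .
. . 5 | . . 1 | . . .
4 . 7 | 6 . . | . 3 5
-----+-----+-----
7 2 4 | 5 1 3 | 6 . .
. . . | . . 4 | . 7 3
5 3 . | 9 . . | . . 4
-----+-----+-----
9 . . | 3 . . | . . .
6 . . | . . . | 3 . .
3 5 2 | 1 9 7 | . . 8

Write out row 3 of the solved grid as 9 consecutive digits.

row 3, column 2 = 8: row 3 has {3,4,5,6,7}; col 2 has {2,3,5,9}; box has {1,3,4,5,7,9} → only 8 remains.
row 3, column 5 = 2: row 3 has {3,4,5,6,7,8}; col 5 has {1,9}; box has {1,6} → only 2 remains.
row 3, column 6 = 9: row 3 has {2,3,4,5,6,7,8}; col 6 has {1,3,4,7}; box has {1,2,6} → only 9 remains.
row 3, column 7 = 1: row 3 has {2,3,4,5,6,7,8,9}; col 7 has {3,6}; box has {3,5} → only 1 remains.

487629135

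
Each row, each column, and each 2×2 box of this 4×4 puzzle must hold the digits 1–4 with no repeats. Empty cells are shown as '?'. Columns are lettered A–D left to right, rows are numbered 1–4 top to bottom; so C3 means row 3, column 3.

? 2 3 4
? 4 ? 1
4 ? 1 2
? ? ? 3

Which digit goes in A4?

A1 = 1 (sole candidate).
A2 = 3 (sole candidate).
C2 = 2 (sole candidate).
B3 = 3 (sole candidate).
A4 = 2: row 4 has {3}; col 1 has {1,3,4}; box has {3,4} → only 2 remains.

2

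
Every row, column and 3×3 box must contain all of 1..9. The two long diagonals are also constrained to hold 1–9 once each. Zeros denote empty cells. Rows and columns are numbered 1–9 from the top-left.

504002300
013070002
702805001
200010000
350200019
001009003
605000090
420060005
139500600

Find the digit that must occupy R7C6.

1

R1C5 = 9 (sole candidate).
R6C1 = 8 (sole candidate).
R2C1 = 9 (sole candidate).
R3C2 = 6 (sole candidate).
R3C8 = 4 (sole candidate).
R1C2 = 8 (sole candidate).
R3C5 = 3 (sole candidate).
R3C7 = 9 (sole candidate).
R7C2 = 7 (sole candidate).
R8C3 = 8 (sole candidate).
R6C2 = 4 (sole candidate).
R6C5 = 5 (sole candidate).
R4C2 = 9 (sole candidate).
R1C4 = 1 (hidden single in row 1).
R2C7 = 5 (hidden single in row 2).
R2C8 = 8 (hidden single in row 2).
R5C5 = 4 (sole candidate).
R7C7 = 8 (sole candidate).
R7C9 = 4 (sole candidate).
R9C9 = 7 (sole candidate).
R1C9 = 6 (sole candidate).
R4C9 = 8 (sole candidate).
R5C7 = 7 (sole candidate).
R6C4 = 7 (sole candidate).
R6C7 = 2 (sole candidate).
R6C8 = 6 (sole candidate).
R7C4 = 3 (sole candidate).
R7C5 = 2 (sole candidate).
R7C6 = 1: row 7 has {2,3,4,5,6,7,8,9}; col 6 has {2,5,9}; box has {2,3,5,6} → only 1 remains.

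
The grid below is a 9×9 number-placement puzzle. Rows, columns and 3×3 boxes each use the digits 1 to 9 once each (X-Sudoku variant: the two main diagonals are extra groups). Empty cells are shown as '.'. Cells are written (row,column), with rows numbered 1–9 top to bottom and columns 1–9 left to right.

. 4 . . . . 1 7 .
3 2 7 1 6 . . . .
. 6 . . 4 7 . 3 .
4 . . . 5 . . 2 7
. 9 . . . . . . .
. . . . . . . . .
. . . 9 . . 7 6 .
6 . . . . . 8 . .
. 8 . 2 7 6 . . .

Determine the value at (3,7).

2

(1,9) = 6 (hidden single in row 1).
(8,2) = 7 (hidden single in row 8).
(6,1) = 7 (hidden single in row 6).
(5,4) = 7 (hidden single in row 5).
(4,4) = 6 (hidden single in column 4).
(3,7) = 2: in column 7, 2 can only go here (every other open cell in that column sees a 2).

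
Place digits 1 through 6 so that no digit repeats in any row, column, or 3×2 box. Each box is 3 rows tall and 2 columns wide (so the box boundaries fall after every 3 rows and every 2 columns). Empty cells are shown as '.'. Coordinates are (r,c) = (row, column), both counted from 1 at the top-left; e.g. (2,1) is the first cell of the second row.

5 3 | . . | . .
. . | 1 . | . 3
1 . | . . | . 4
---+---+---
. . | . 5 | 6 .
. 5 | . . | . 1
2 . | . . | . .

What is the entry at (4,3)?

(4,6) = 2 (sole candidate).
(6,6) = 5 (sole candidate).
(1,6) = 6 (sole candidate).
(1,5) = 1 (hidden single in row 1).
(2,5) = 5 (hidden single in row 2).
(3,5) = 2 (sole candidate).
(3,2) = 6 (sole candidate).
(3,4) = 3 (sole candidate).
(2,1) = 4 (sole candidate).
(2,2) = 2 (sole candidate).
(2,4) = 6 (sole candidate).
(3,3) = 5 (sole candidate).
(4,1) = 3 (sole candidate).
(4,3) = 4: row 4 has {2,3,5,6}; col 3 has {1,5}; box has {5} → only 4 remains.

4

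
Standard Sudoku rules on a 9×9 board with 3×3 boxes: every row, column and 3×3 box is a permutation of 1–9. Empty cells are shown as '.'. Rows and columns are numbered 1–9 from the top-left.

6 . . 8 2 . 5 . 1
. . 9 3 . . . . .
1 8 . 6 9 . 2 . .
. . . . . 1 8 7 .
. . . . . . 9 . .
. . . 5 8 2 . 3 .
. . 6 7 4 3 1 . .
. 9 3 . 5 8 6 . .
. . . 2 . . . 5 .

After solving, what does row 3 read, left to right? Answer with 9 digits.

row 3, column 8 = 4: row 3 has {1,2,6,8,9}; col 8 has {3,5,7}; box has {1,2,5} → only 4 remains.
row 5, column 4 = 4 (sole candidate).
row 6, column 7 = 4 (sole candidate).
row 6, column 9 = 6 (sole candidate).
row 8, column 4 = 1 (sole candidate).
row 8, column 8 = 2 (sole candidate).
row 9, column 5 = 6 (sole candidate).
row 9, column 6 = 9 (sole candidate).
row 1, column 8 = 9 (sole candidate).
row 2, column 7 = 7 (sole candidate).
row 2, column 9 = 8 (sole candidate).
row 3, column 9 = 3: row 3 has {1,2,4,6,8,9}; col 9 has {1,6,8}; box has {1,2,4,5,7,8,9} → only 3 remains.
row 4, column 4 = 9 (sole candidate).
row 4, column 5 = 3 (sole candidate).
row 5, column 5 = 7 (sole candidate).
row 5, column 6 = 6 (sole candidate).
row 5, column 8 = 1 (sole candidate).
row 7, column 8 = 8 (sole candidate).
row 7, column 9 = 9 (sole candidate).
row 9, column 7 = 3 (sole candidate).
row 2, column 5 = 1 (sole candidate).
row 2, column 8 = 6 (sole candidate).
row 1, column 2 = 3 (hidden single in row 1).
row 4, column 2 = 6 (hidden single in row 4).
row 5, column 1 = 3 (hidden single in row 5).
row 5, column 3 = 8 (hidden single in row 5).
row 6, column 1 = 9 (hidden single in row 6).
row 9, column 1 = 8 (hidden single in row 9).
row 8, column 1 = 7 (hidden single in column 1).
row 8, column 9 = 4 (sole candidate).
row 9, column 9 = 7 (sole candidate).
row 6, column 2 = 7 (hidden single in column 2).
row 6, column 3 = 1 (sole candidate).
row 9, column 3 = 4 (sole candidate).
row 1, column 3 = 7 (sole candidate).
row 1, column 6 = 4 (sole candidate).
row 2, column 6 = 5 (sole candidate).
row 3, column 3 = 5: row 3 has {1,2,3,4,6,8,9}; col 3 has {1,3,4,6,7,8,9}; box has {1,3,6,7,8,9} → only 5 remains.
row 3, column 6 = 7: row 3 has {1,2,3,4,5,6,8,9}; col 6 has {1,2,3,4,5,6,8,9}; box has {1,2,3,4,5,6,8,9} → only 7 remains.

185697243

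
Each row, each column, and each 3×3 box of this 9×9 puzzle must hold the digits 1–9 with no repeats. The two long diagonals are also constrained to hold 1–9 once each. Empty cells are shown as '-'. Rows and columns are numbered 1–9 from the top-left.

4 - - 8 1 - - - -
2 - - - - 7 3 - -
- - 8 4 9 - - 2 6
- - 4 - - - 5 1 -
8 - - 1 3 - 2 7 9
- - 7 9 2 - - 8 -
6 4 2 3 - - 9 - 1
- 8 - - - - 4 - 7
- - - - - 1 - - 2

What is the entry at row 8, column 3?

1

row 1, column 7 = 7: row 1 has {1,4,8}; col 7 has {2,3,4,5,9}; box has {2,3,6} → only 7 remains.
row 1, column 9 = 5: row 1 has {1,4,7,8}; col 9 has {1,2,6,7,9}; box has {2,3,6,7}; anti-diagonal has {2,3,8,9} → only 5 remains.
row 2, column 8 = 4: row 2 has {2,3,7}; col 8 has {1,2,7,8}; box has {2,3,5,6,7}; anti-diagonal has {2,3,5,8,9} → only 4 remains.
row 2, column 9 = 8: row 2 has {2,3,4,7}; col 9 has {1,2,5,6,7,9}; box has {2,3,4,5,6,7} → only 8 remains.
row 3, column 7 = 1: row 3 has {2,4,6,8,9}; col 7 has {2,3,4,5,7,9}; box has {2,3,4,5,6,7,8}; anti-diagonal has {2,3,4,5,8,9} → only 1 remains.
row 4, column 6 = 6: row 4 has {1,4,5}; col 6 has {1,7}; box has {1,2,3,9}; anti-diagonal has {1,2,3,4,5,8,9} → only 6 remains.
row 4, column 9 = 3: row 4 has {1,4,5,6}; col 9 has {1,2,5,6,7,8,9}; box has {1,2,5,7,8,9} → only 3 remains.
row 6, column 6 = 5: row 6 has {2,7,8,9}; col 6 has {1,6,7}; box has {1,2,3,6,9}; main diagonal has {2,3,4,8,9} → only 5 remains.
row 6, column 7 = 6: row 6 has {2,5,7,8,9}; col 7 has {1,2,3,4,5,7,9}; box has {1,2,3,5,7,8,9} → only 6 remains.
row 6, column 9 = 4: row 6 has {2,5,6,7,8,9}; col 9 has {1,2,3,5,6,7,8,9}; box has {1,2,3,5,6,7,8,9} → only 4 remains.
row 7, column 6 = 8: row 7 has {1,2,3,4,6,9}; col 6 has {1,5,6,7}; box has {1,3} → only 8 remains.
row 7, column 8 = 5: row 7 has {1,2,3,4,6,8,9}; col 8 has {1,2,4,7,8}; box has {1,2,4,7,9} → only 5 remains.
row 8, column 8 = 6: row 8 has {4,7,8}; col 8 has {1,2,4,5,7,8}; box has {1,2,4,5,7,9}; main diagonal has {2,3,4,5,8,9} → only 6 remains.
row 9, column 1 = 7: row 9 has {1,2}; col 1 has {2,4,6,8}; box has {2,4,6,8}; anti-diagonal has {1,2,3,4,5,6,8,9} → only 7 remains.
row 9, column 7 = 8: row 9 has {1,2,7}; col 7 has {1,2,3,4,5,6,7,9}; box has {1,2,4,5,6,7,9} → only 8 remains.
row 9, column 8 = 3: row 9 has {1,2,7,8}; col 8 has {1,2,4,5,6,7,8}; box has {1,2,4,5,6,7,8,9} → only 3 remains.
row 1, column 8 = 9: row 1 has {1,4,5,7,8}; col 8 has {1,2,3,4,5,6,7,8}; box has {1,2,3,4,5,6,7,8} → only 9 remains.
row 2, column 2 = 1: row 2 has {2,3,4,7,8}; col 2 has {4,8}; box has {2,4,8}; main diagonal has {2,3,4,5,6,8,9} → only 1 remains.
row 3, column 6 = 3: row 3 has {1,2,4,6,8,9}; col 6 has {1,5,6,7,8}; box has {1,4,7,8,9} → only 3 remains.
row 4, column 1 = 9: row 4 has {1,3,4,5,6}; col 1 has {2,4,6,7,8}; box has {4,7,8} → only 9 remains.
row 4, column 2 = 2: row 4 has {1,3,4,5,6,9}; col 2 has {1,4,8}; box has {4,7,8,9} → only 2 remains.
row 4, column 4 = 7: row 4 has {1,2,3,4,5,6,9}; col 4 has {1,3,4,8,9}; box has {1,2,3,5,6,9}; main diagonal has {1,2,3,4,5,6,8,9} → only 7 remains.
row 4, column 5 = 8: row 4 has {1,2,3,4,5,6,7,9}; col 5 has {1,2,3,9}; box has {1,2,3,5,6,7,9} → only 8 remains.
row 5, column 6 = 4: row 5 has {1,2,3,7,8,9}; col 6 has {1,3,5,6,7,8}; box has {1,2,3,5,6,7,8,9} → only 4 remains.
row 6, column 2 = 3: row 6 has {2,4,5,6,7,8,9}; col 2 has {1,2,4,8}; box has {2,4,7,8,9} → only 3 remains.
row 7, column 5 = 7: row 7 has {1,2,3,4,5,6,8,9}; col 5 has {1,2,3,8,9}; box has {1,3,8} → only 7 remains.
row 8, column 5 = 5: row 8 has {4,6,7,8}; col 5 has {1,2,3,7,8,9}; box has {1,3,7,8} → only 5 remains.
row 9, column 4 = 6: row 9 has {1,2,3,7,8}; col 4 has {1,3,4,7,8,9}; box has {1,3,5,7,8} → only 6 remains.
row 9, column 5 = 4: row 9 has {1,2,3,6,7,8}; col 5 has {1,2,3,5,7,8,9}; box has {1,3,5,6,7,8} → only 4 remains.
row 1, column 2 = 6: row 1 has {1,4,5,7,8,9}; col 2 has {1,2,3,4,8}; box has {1,2,4,8} → only 6 remains.
row 1, column 3 = 3: row 1 has {1,4,5,6,7,8,9}; col 3 has {2,4,7,8}; box has {1,2,4,6,8} → only 3 remains.
row 1, column 6 = 2: row 1 has {1,3,4,5,6,7,8,9}; col 6 has {1,3,4,5,6,7,8}; box has {1,3,4,7,8,9} → only 2 remains.
row 2, column 4 = 5: row 2 has {1,2,3,4,7,8}; col 4 has {1,3,4,6,7,8,9}; box has {1,2,3,4,7,8,9} → only 5 remains.
row 2, column 5 = 6: row 2 has {1,2,3,4,5,7,8}; col 5 has {1,2,3,4,5,7,8,9}; box has {1,2,3,4,5,7,8,9} → only 6 remains.
row 3, column 1 = 5: row 3 has {1,2,3,4,6,8,9}; col 1 has {2,4,6,7,8,9}; box has {1,2,3,4,6,8} → only 5 remains.
row 3, column 2 = 7: row 3 has {1,2,3,4,5,6,8,9}; col 2 has {1,2,3,4,6,8}; box has {1,2,3,4,5,6,8} → only 7 remains.
row 5, column 2 = 5: row 5 has {1,2,3,4,7,8,9}; col 2 has {1,2,3,4,6,7,8}; box has {2,3,4,7,8,9} → only 5 remains.
row 5, column 3 = 6: row 5 has {1,2,3,4,5,7,8,9}; col 3 has {2,3,4,7,8}; box has {2,3,4,5,7,8,9} → only 6 remains.
row 6, column 1 = 1: row 6 has {2,3,4,5,6,7,8,9}; col 1 has {2,4,5,6,7,8,9}; box has {2,3,4,5,6,7,8,9} → only 1 remains.
row 8, column 1 = 3: row 8 has {4,5,6,7,8}; col 1 has {1,2,4,5,6,7,8,9}; box has {2,4,6,7,8} → only 3 remains.
row 8, column 4 = 2: row 8 has {3,4,5,6,7,8}; col 4 has {1,3,4,5,6,7,8,9}; box has {1,3,4,5,6,7,8} → only 2 remains.
row 8, column 6 = 9: row 8 has {2,3,4,5,6,7,8}; col 6 has {1,2,3,4,5,6,7,8}; box has {1,2,3,4,5,6,7,8} → only 9 remains.
row 9, column 2 = 9: row 9 has {1,2,3,4,6,7,8}; col 2 has {1,2,3,4,5,6,7,8}; box has {2,3,4,6,7,8} → only 9 remains.
row 9, column 3 = 5: row 9 has {1,2,3,4,6,7,8,9}; col 3 has {2,3,4,6,7,8}; box has {2,3,4,6,7,8,9} → only 5 remains.
row 2, column 3 = 9: row 2 has {1,2,3,4,5,6,7,8}; col 3 has {2,3,4,5,6,7,8}; box has {1,2,3,4,5,6,7,8} → only 9 remains.
row 8, column 3 = 1: row 8 has {2,3,4,5,6,7,8,9}; col 3 has {2,3,4,5,6,7,8,9}; box has {2,3,4,5,6,7,8,9} → only 1 remains.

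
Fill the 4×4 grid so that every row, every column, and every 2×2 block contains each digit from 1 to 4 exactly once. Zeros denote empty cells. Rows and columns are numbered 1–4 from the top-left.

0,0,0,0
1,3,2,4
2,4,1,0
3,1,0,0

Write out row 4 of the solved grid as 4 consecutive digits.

3142

r1c1 = 4 (sole candidate).
r1c2 = 2 (sole candidate).
r1c3 = 3 (sole candidate).
r1c4 = 1 (sole candidate).
r3c4 = 3 (sole candidate).
r4c3 = 4: row 4 has {1,3}; col 3 has {1,2,3}; box has {1,3} → only 4 remains.
r4c4 = 2: row 4 has {1,3,4}; col 4 has {1,3,4}; box has {1,3,4} → only 2 remains.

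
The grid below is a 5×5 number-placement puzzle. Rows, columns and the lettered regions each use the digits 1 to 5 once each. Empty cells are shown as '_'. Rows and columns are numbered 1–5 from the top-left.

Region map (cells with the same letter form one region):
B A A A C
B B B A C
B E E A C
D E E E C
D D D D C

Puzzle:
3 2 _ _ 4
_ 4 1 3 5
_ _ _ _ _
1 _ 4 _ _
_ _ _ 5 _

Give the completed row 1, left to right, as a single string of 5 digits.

32514

row 1, column 3 = 5: row 1 has {2,3,4}; col 3 has {1,4}; region has {2,3} → only 5 remains.
row 1, column 4 = 1: row 1 has {2,3,4,5}; col 4 has {3,5}; region has {2,3,5} → only 1 remains.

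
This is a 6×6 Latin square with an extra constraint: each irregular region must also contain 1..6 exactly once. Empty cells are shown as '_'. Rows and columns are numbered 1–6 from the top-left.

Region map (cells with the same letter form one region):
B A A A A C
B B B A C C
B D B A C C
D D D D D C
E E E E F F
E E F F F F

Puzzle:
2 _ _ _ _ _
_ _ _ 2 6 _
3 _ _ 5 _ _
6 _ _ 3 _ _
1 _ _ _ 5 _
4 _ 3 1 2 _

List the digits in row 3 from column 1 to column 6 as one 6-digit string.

326541

R2C1 = 5 (sole candidate).
R5C4 = 6 (sole candidate).
R5C6 = 4 (sole candidate).
R6C2 = 5 (sole candidate).
R6C6 = 6 (sole candidate).
R1C4 = 4 (sole candidate).
R5C3 = 2 (sole candidate).
R5C2 = 3 (sole candidate).
R1C6 = 5 (hidden single in row 1).
R1C5 = 3 (hidden single in row 1).
R2C6 = 3 (hidden single in row 2).
R3C3 = 6: in row 3, 6 can only go here (every other open cell in that row sees a 6).
R1C3 = 1 (sole candidate).
R2C3 = 4 (sole candidate).
R4C3 = 5 (sole candidate).
R1C2 = 6 (sole candidate).
R2C2 = 1 (sole candidate).
R3C5 = 4: in region C, 4 can only go here (every other open cell in that region sees a 4).
R3C2 = 2: row 3 has {3,4,5,6}; col 2 has {1,3,5,6}; region has {3,5,6} → only 2 remains.
R3C6 = 1: row 3 has {2,3,4,5,6}; col 6 has {3,4,5,6}; region has {3,4,5,6} → only 1 remains.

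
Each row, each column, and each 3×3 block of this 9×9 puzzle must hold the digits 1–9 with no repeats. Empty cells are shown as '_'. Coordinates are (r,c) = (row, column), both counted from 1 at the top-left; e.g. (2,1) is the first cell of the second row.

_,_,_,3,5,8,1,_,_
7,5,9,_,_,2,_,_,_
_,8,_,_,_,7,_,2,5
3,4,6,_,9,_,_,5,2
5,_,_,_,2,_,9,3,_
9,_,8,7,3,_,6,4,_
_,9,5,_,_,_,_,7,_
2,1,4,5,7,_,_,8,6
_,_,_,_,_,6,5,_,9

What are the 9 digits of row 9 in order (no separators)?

(1,3) = 2 (sole candidate).
(2,8) = 6 (sole candidate).
(4,6) = 1 (sole candidate).
(5,2) = 7 (sole candidate).
(5,3) = 1 (sole candidate).
(5,6) = 4 (sole candidate).
(5,9) = 8 (sole candidate).
(6,2) = 2 (sole candidate).
(6,6) = 5 (sole candidate).
(6,9) = 1 (sole candidate).
(7,6) = 3 (sole candidate).
(7,9) = 4 (sole candidate).
(8,6) = 9 (sole candidate).
(8,7) = 3 (sole candidate).
(9,1) = 8: row 9 has {5,6,9}; col 1 has {2,3,5,7,9}; box has {1,2,4,5,9} → only 8 remains.
(9,2) = 3: row 9 has {5,6,8,9}; col 2 has {1,2,4,5,7,8,9}; box has {1,2,4,5,8,9} → only 3 remains.
(9,3) = 7: row 9 has {3,5,6,8,9}; col 3 has {1,2,4,5,6,8,9}; box has {1,2,3,4,5,8,9} → only 7 remains.
(9,8) = 1: row 9 has {3,5,6,7,8,9}; col 8 has {2,3,4,5,6,7,8}; box has {3,4,5,6,7,8,9} → only 1 remains.
(1,2) = 6 (sole candidate).
(1,8) = 9 (sole candidate).
(1,9) = 7 (sole candidate).
(2,9) = 3 (sole candidate).
(3,3) = 3 (sole candidate).
(3,7) = 4 (sole candidate).
(4,4) = 8 (sole candidate).
(4,7) = 7 (sole candidate).
(5,4) = 6 (sole candidate).
(7,1) = 6 (sole candidate).
(7,7) = 2 (sole candidate).
(9,5) = 4: row 9 has {1,3,5,6,7,8,9}; col 5 has {2,3,5,7,9}; box has {3,5,6,7,9} → only 4 remains.
(1,1) = 4 (sole candidate).
(2,5) = 1 (sole candidate).
(2,7) = 8 (sole candidate).
(3,1) = 1 (sole candidate).
(3,4) = 9 (sole candidate).
(3,5) = 6 (sole candidate).
(7,4) = 1 (sole candidate).
(7,5) = 8 (sole candidate).
(9,4) = 2: row 9 has {1,3,4,5,6,7,8,9}; col 4 has {1,3,5,6,7,8,9}; box has {1,3,4,5,6,7,8,9} → only 2 remains.

837246519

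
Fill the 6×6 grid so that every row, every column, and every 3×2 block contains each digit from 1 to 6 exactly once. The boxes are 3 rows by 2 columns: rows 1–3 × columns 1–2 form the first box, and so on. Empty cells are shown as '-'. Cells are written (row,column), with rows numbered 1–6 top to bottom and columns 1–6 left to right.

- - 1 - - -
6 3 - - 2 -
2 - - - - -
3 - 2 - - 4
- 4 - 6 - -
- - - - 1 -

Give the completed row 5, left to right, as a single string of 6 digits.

(1,2) = 5: row 1 has {1}; col 2 has {3,4}; box has {2,3,6} → only 5 remains.
(3,2) = 1: row 3 has {2}; col 2 has {3,4,5}; box has {2,3,5,6} → only 1 remains.
(4,2) = 6: row 4 has {2,3,4}; col 2 has {1,3,4,5}; box has {3,4} → only 6 remains.
(4,5) = 5: row 4 has {2,3,4,6}; col 5 has {1,2}; box has {1,4} → only 5 remains.
(5,5) = 3: row 5 has {4,6}; col 5 has {1,2,5}; box has {1,4,5} → only 3 remains.
(5,6) = 2: row 5 has {3,4,6}; col 6 has {4}; box has {1,3,4,5} → only 2 remains.
(6,1) = 5: row 6 has {1}; col 1 has {2,3,6}; box has {3,4,6} → only 5 remains.
(6,2) = 2: row 6 has {1,5}; col 2 has {1,3,4,5,6}; box has {3,4,5,6} → only 2 remains.
(6,6) = 6: row 6 has {1,2,5}; col 6 has {2,4}; box has {1,2,3,4,5} → only 6 remains.
(1,1) = 4: row 1 has {1,5}; col 1 has {2,3,5,6}; box has {1,2,3,5,6} → only 4 remains.
(1,5) = 6: row 1 has {1,4,5}; col 5 has {1,2,3,5}; box has {2} → only 6 remains.
(1,6) = 3: row 1 has {1,4,5,6}; col 6 has {2,4,6}; box has {2,6} → only 3 remains.
(3,5) = 4: row 3 has {1,2}; col 5 has {1,2,3,5,6}; box has {2,3,6} → only 4 remains.
(3,6) = 5: row 3 has {1,2,4}; col 6 has {2,3,4,6}; box has {2,3,4,6} → only 5 remains.
(4,4) = 1: row 4 has {2,3,4,5,6}; col 4 has {6}; box has {2,6} → only 1 remains.
(5,1) = 1: row 5 has {2,3,4,6}; col 1 has {2,3,4,5,6}; box has {2,3,4,5,6} → only 1 remains.
(5,3) = 5: row 5 has {1,2,3,4,6}; col 3 has {1,2}; box has {1,2,6} → only 5 remains.

145632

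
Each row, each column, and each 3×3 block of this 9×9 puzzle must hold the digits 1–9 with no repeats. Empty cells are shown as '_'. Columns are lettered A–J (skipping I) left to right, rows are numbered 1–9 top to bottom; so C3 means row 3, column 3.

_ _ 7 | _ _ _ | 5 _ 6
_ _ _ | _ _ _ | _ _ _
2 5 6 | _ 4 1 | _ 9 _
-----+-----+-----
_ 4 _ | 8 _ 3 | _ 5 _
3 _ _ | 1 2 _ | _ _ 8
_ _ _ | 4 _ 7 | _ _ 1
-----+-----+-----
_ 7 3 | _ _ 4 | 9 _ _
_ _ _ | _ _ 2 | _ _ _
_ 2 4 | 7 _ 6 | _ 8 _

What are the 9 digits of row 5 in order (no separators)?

365129478

D3 = 3: row 3 has {1,2,4,5,6,9}; col 4 has {1,4,7,8}; box has {1,4} → only 3 remains.
J3 = 7: row 3 has {1,2,3,4,5,6,9}; col 9 has {1,6,8}; box has {5,6,9} → only 7 remains.
D7 = 5: row 7 has {3,4,7,9}; col 4 has {1,3,4,7,8}; box has {2,4,6,7} → only 5 remains.
J7 = 2: row 7 has {3,4,5,7,9}; col 9 has {1,6,7,8}; box has {8,9} → only 2 remains.
D8 = 9: row 8 has {2}; col 4 has {1,3,4,5,7,8}; box has {2,4,5,6,7} → only 9 remains.
D1 = 2: row 1 has {5,6,7}; col 4 has {1,3,4,5,7,8,9}; box has {1,3,4} → only 2 remains.
D2 = 6: row 2 has {}; col 4 has {1,2,3,4,5,7,8,9}; box has {1,2,3,4} → only 6 remains.
G3 = 8: row 3 has {1,2,3,4,5,6,7,9}; col 7 has {5,9}; box has {5,6,7,9} → only 8 remains.
J4 = 9: row 4 has {3,4,5,8}; col 9 has {1,2,6,7,8}; box has {1,5,8} → only 9 remains.
E4 = 6: row 4 has {3,4,5,8,9}; col 5 has {2,4}; box has {1,2,3,4,7,8} → only 6 remains.
E2 = 7: in row 2, 7 can only go here (every other open cell in that row sees a 7).
F2 = 5: in row 2, 5 can only go here (every other open cell in that row sees a 5).
F5 = 9: row 5 has {1,2,3,8}; col 6 has {1,2,3,4,5,6,7}; box has {1,2,3,4,6,7,8} → only 9 remains.
E6 = 5: row 6 has {1,4,7}; col 5 has {2,4,6,7}; box has {1,2,3,4,6,7,8,9} → only 5 remains.
F1 = 8: row 1 has {2,5,6,7}; col 6 has {1,2,3,4,5,6,7,9}; box has {1,2,3,4,5,6,7} → only 8 remains.
B5 = 6: row 5 has {1,2,3,8,9}; col 2 has {2,4,5,7}; box has {3,4} → only 6 remains.
C5 = 5: row 5 has {1,2,3,6,8,9}; col 3 has {3,4,6,7}; box has {3,4,6} → only 5 remains.
E1 = 9: row 1 has {2,5,6,7,8}; col 5 has {2,4,5,6,7}; box has {1,2,3,4,5,6,7,8} → only 9 remains.
A9 = 9: in row 9, 9 can only go here (every other open cell in that row sees a 9).
A6 = 8: row 6 has {1,4,5,7}; col 1 has {2,3,9}; box has {3,4,5,6} → only 8 remains.
B6 = 9: row 6 has {1,4,5,7,8}; col 2 has {2,4,5,6,7}; box has {3,4,5,6,8} → only 9 remains.
C6 = 2: row 6 has {1,4,5,7,8,9}; col 3 has {3,4,5,6,7}; box has {3,4,5,6,8,9} → only 2 remains.
C4 = 1: row 4 has {3,4,5,6,8,9}; col 3 has {2,3,4,5,6,7}; box has {2,3,4,5,6,8,9} → only 1 remains.
C8 = 8: row 8 has {2,9}; col 3 has {1,2,3,4,5,6,7}; box has {2,3,4,7,9} → only 8 remains.
C2 = 9: row 2 has {5,6,7}; col 3 has {1,2,3,4,5,6,7,8}; box has {2,5,6,7} → only 9 remains.
A4 = 7: row 4 has {1,3,4,5,6,8,9}; col 1 has {2,3,8,9}; box has {1,2,3,4,5,6,8,9} → only 7 remains.
G4 = 2: row 4 has {1,3,4,5,6,7,8,9}; col 7 has {5,8,9}; box has {1,5,8,9} → only 2 remains.
B8 = 1: row 8 has {2,8,9}; col 2 has {2,4,5,6,7,9}; box has {2,3,4,7,8,9} → only 1 remains.
E8 = 3: row 8 has {1,2,8,9}; col 5 has {2,4,5,6,7,9}; box has {2,4,5,6,7,9} → only 3 remains.
E9 = 1: row 9 has {2,4,6,7,8,9}; col 5 has {2,3,4,5,6,7,9}; box has {2,3,4,5,6,7,9} → only 1 remains.
G9 = 3: row 9 has {1,2,4,6,7,8,9}; col 7 has {2,5,8,9}; box has {2,8,9} → only 3 remains.
J9 = 5: row 9 has {1,2,3,4,6,7,8,9}; col 9 has {1,2,6,7,8,9}; box has {2,3,8,9} → only 5 remains.
B1 = 3: row 1 has {2,5,6,7,8,9}; col 2 has {1,2,4,5,6,7,9}; box has {2,5,6,7,9} → only 3 remains.
B2 = 8: row 2 has {5,6,7,9}; col 2 has {1,2,3,4,5,6,7,9}; box has {2,3,5,6,7,9} → only 8 remains.
G6 = 6: row 6 has {1,2,4,5,7,8,9}; col 7 has {2,3,5,8,9}; box has {1,2,5,8,9} → only 6 remains.
H6 = 3: row 6 has {1,2,4,5,6,7,8,9}; col 8 has {5,8,9}; box has {1,2,5,6,8,9} → only 3 remains.
A7 = 6: row 7 has {2,3,4,5,7,9}; col 1 has {2,3,7,8,9}; box has {1,2,3,4,7,8,9} → only 6 remains.
E7 = 8: row 7 has {2,3,4,5,6,7,9}; col 5 has {1,2,3,4,5,6,7,9}; box has {1,2,3,4,5,6,7,9} → only 8 remains.
H7 = 1: row 7 has {2,3,4,5,6,7,8,9}; col 8 has {3,5,8,9}; box has {2,3,5,8,9} → only 1 remains.
A8 = 5: row 8 has {1,2,3,8,9}; col 1 has {2,3,6,7,8,9}; box has {1,2,3,4,6,7,8,9} → only 5 remains.
J8 = 4: row 8 has {1,2,3,5,8,9}; col 9 has {1,2,5,6,7,8,9}; box has {1,2,3,5,8,9} → only 4 remains.
H1 = 4: row 1 has {2,3,5,6,7,8,9}; col 8 has {1,3,5,8,9}; box has {5,6,7,8,9} → only 4 remains.
G2 = 1: row 2 has {5,6,7,8,9}; col 7 has {2,3,5,6,8,9}; box has {4,5,6,7,8,9} → only 1 remains.
H2 = 2: row 2 has {1,5,6,7,8,9}; col 8 has {1,3,4,5,8,9}; box has {1,4,5,6,7,8,9} → only 2 remains.
J2 = 3: row 2 has {1,2,5,6,7,8,9}; col 9 has {1,2,4,5,6,7,8,9}; box has {1,2,4,5,6,7,8,9} → only 3 remains.
H5 = 7: row 5 has {1,2,3,5,6,8,9}; col 8 has {1,2,3,4,5,8,9}; box has {1,2,3,5,6,8,9} → only 7 remains.
G8 = 7: row 8 has {1,2,3,4,5,8,9}; col 7 has {1,2,3,5,6,8,9}; box has {1,2,3,4,5,8,9} → only 7 remains.
H8 = 6: row 8 has {1,2,3,4,5,7,8,9}; col 8 has {1,2,3,4,5,7,8,9}; box has {1,2,3,4,5,7,8,9} → only 6 remains.
A1 = 1: row 1 has {2,3,4,5,6,7,8,9}; col 1 has {2,3,5,6,7,8,9}; box has {2,3,5,6,7,8,9} → only 1 remains.
A2 = 4: row 2 has {1,2,3,5,6,7,8,9}; col 1 has {1,2,3,5,6,7,8,9}; box has {1,2,3,5,6,7,8,9} → only 4 remains.
G5 = 4: row 5 has {1,2,3,5,6,7,8,9}; col 7 has {1,2,3,5,6,7,8,9}; box has {1,2,3,5,6,7,8,9} → only 4 remains.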